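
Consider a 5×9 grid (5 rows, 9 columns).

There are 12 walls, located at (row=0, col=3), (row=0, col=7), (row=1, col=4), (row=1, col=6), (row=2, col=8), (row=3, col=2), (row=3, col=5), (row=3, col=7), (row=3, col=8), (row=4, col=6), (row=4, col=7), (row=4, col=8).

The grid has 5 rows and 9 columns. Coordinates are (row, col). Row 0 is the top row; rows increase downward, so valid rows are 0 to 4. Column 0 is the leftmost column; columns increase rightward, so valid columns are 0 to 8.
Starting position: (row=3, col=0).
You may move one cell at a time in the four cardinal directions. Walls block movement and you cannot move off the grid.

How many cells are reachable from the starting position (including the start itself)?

BFS flood-fill from (row=3, col=0):
  Distance 0: (row=3, col=0)
  Distance 1: (row=2, col=0), (row=3, col=1), (row=4, col=0)
  Distance 2: (row=1, col=0), (row=2, col=1), (row=4, col=1)
  Distance 3: (row=0, col=0), (row=1, col=1), (row=2, col=2), (row=4, col=2)
  Distance 4: (row=0, col=1), (row=1, col=2), (row=2, col=3), (row=4, col=3)
  Distance 5: (row=0, col=2), (row=1, col=3), (row=2, col=4), (row=3, col=3), (row=4, col=4)
  Distance 6: (row=2, col=5), (row=3, col=4), (row=4, col=5)
  Distance 7: (row=1, col=5), (row=2, col=6)
  Distance 8: (row=0, col=5), (row=2, col=7), (row=3, col=6)
  Distance 9: (row=0, col=4), (row=0, col=6), (row=1, col=7)
  Distance 10: (row=1, col=8)
  Distance 11: (row=0, col=8)
Total reachable: 33 (grid has 33 open cells total)

Answer: Reachable cells: 33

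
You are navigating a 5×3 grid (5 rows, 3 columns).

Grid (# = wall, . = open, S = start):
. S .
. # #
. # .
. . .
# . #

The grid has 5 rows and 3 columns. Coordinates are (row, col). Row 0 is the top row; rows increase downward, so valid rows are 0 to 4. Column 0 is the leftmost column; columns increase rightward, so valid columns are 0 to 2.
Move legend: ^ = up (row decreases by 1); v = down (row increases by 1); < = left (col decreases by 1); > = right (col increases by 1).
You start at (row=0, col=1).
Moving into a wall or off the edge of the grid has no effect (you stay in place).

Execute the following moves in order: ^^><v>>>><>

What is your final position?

Answer: Final position: (row=0, col=2)

Derivation:
Start: (row=0, col=1)
  ^ (up): blocked, stay at (row=0, col=1)
  ^ (up): blocked, stay at (row=0, col=1)
  > (right): (row=0, col=1) -> (row=0, col=2)
  < (left): (row=0, col=2) -> (row=0, col=1)
  v (down): blocked, stay at (row=0, col=1)
  > (right): (row=0, col=1) -> (row=0, col=2)
  [×3]> (right): blocked, stay at (row=0, col=2)
  < (left): (row=0, col=2) -> (row=0, col=1)
  > (right): (row=0, col=1) -> (row=0, col=2)
Final: (row=0, col=2)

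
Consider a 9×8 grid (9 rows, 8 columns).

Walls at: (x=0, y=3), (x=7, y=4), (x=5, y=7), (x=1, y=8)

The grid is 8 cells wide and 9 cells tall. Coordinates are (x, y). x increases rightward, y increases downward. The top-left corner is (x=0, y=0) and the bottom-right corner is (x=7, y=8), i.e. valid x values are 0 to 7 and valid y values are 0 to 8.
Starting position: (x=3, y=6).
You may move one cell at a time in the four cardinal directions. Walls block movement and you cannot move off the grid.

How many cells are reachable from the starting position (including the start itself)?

Answer: Reachable cells: 68

Derivation:
BFS flood-fill from (x=3, y=6):
  Distance 0: (x=3, y=6)
  Distance 1: (x=3, y=5), (x=2, y=6), (x=4, y=6), (x=3, y=7)
  Distance 2: (x=3, y=4), (x=2, y=5), (x=4, y=5), (x=1, y=6), (x=5, y=6), (x=2, y=7), (x=4, y=7), (x=3, y=8)
  Distance 3: (x=3, y=3), (x=2, y=4), (x=4, y=4), (x=1, y=5), (x=5, y=5), (x=0, y=6), (x=6, y=6), (x=1, y=7), (x=2, y=8), (x=4, y=8)
  Distance 4: (x=3, y=2), (x=2, y=3), (x=4, y=3), (x=1, y=4), (x=5, y=4), (x=0, y=5), (x=6, y=5), (x=7, y=6), (x=0, y=7), (x=6, y=7), (x=5, y=8)
  Distance 5: (x=3, y=1), (x=2, y=2), (x=4, y=2), (x=1, y=3), (x=5, y=3), (x=0, y=4), (x=6, y=4), (x=7, y=5), (x=7, y=7), (x=0, y=8), (x=6, y=8)
  Distance 6: (x=3, y=0), (x=2, y=1), (x=4, y=1), (x=1, y=2), (x=5, y=2), (x=6, y=3), (x=7, y=8)
  Distance 7: (x=2, y=0), (x=4, y=0), (x=1, y=1), (x=5, y=1), (x=0, y=2), (x=6, y=2), (x=7, y=3)
  Distance 8: (x=1, y=0), (x=5, y=0), (x=0, y=1), (x=6, y=1), (x=7, y=2)
  Distance 9: (x=0, y=0), (x=6, y=0), (x=7, y=1)
  Distance 10: (x=7, y=0)
Total reachable: 68 (grid has 68 open cells total)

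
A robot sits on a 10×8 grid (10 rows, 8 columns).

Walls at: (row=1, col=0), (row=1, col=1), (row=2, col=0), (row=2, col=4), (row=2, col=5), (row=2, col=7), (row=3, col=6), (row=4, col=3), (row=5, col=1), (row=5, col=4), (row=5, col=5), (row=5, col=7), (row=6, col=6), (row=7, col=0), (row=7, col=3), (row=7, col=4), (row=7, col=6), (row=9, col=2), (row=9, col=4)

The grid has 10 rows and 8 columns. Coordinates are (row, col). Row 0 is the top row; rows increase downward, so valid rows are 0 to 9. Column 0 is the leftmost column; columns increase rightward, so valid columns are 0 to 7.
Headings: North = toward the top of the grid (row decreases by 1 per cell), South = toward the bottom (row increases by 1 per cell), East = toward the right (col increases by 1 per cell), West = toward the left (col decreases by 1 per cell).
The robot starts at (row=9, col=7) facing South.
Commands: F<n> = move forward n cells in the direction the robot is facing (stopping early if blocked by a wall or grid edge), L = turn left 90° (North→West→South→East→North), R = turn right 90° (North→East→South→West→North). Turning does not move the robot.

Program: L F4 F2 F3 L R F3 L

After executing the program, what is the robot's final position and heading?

Start: (row=9, col=7), facing South
  L: turn left, now facing East
  F4: move forward 0/4 (blocked), now at (row=9, col=7)
  F2: move forward 0/2 (blocked), now at (row=9, col=7)
  F3: move forward 0/3 (blocked), now at (row=9, col=7)
  L: turn left, now facing North
  R: turn right, now facing East
  F3: move forward 0/3 (blocked), now at (row=9, col=7)
  L: turn left, now facing North
Final: (row=9, col=7), facing North

Answer: Final position: (row=9, col=7), facing North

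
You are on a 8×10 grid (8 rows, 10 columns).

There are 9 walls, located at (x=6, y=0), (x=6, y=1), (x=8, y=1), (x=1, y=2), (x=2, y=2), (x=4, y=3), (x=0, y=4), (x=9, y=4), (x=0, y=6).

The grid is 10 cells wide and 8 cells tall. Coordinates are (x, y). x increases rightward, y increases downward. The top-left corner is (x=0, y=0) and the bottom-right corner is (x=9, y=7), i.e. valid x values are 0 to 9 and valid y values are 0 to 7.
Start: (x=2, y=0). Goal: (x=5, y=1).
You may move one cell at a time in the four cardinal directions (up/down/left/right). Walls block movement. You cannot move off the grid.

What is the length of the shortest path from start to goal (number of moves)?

Answer: Shortest path length: 4

Derivation:
BFS from (x=2, y=0) until reaching (x=5, y=1):
  Distance 0: (x=2, y=0)
  Distance 1: (x=1, y=0), (x=3, y=0), (x=2, y=1)
  Distance 2: (x=0, y=0), (x=4, y=0), (x=1, y=1), (x=3, y=1)
  Distance 3: (x=5, y=0), (x=0, y=1), (x=4, y=1), (x=3, y=2)
  Distance 4: (x=5, y=1), (x=0, y=2), (x=4, y=2), (x=3, y=3)  <- goal reached here
One shortest path (4 moves): (x=2, y=0) -> (x=3, y=0) -> (x=4, y=0) -> (x=5, y=0) -> (x=5, y=1)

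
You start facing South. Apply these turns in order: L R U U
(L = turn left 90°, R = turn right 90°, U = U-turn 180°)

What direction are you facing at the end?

Answer: Final heading: South

Derivation:
Start: South
  L (left (90° counter-clockwise)) -> East
  R (right (90° clockwise)) -> South
  U (U-turn (180°)) -> North
  U (U-turn (180°)) -> South
Final: South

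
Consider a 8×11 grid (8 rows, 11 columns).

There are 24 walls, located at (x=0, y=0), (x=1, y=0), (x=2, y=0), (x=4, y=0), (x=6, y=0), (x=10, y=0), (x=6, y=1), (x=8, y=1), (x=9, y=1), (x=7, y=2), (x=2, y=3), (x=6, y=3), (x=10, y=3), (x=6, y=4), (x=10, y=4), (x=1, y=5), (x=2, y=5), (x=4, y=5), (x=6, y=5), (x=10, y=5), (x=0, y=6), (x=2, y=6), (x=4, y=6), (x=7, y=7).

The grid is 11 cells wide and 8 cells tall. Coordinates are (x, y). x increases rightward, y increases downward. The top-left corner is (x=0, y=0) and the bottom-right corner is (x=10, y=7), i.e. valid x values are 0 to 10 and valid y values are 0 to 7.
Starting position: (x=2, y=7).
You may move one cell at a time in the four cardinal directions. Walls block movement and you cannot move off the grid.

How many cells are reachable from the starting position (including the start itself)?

BFS flood-fill from (x=2, y=7):
  Distance 0: (x=2, y=7)
  Distance 1: (x=1, y=7), (x=3, y=7)
  Distance 2: (x=1, y=6), (x=3, y=6), (x=0, y=7), (x=4, y=7)
  Distance 3: (x=3, y=5), (x=5, y=7)
  Distance 4: (x=3, y=4), (x=5, y=6), (x=6, y=7)
  Distance 5: (x=3, y=3), (x=2, y=4), (x=4, y=4), (x=5, y=5), (x=6, y=6)
  Distance 6: (x=3, y=2), (x=4, y=3), (x=1, y=4), (x=5, y=4), (x=7, y=6)
  Distance 7: (x=3, y=1), (x=2, y=2), (x=4, y=2), (x=1, y=3), (x=5, y=3), (x=0, y=4), (x=7, y=5), (x=8, y=6)
  Distance 8: (x=3, y=0), (x=2, y=1), (x=4, y=1), (x=1, y=2), (x=5, y=2), (x=0, y=3), (x=7, y=4), (x=0, y=5), (x=8, y=5), (x=9, y=6), (x=8, y=7)
  Distance 9: (x=1, y=1), (x=5, y=1), (x=0, y=2), (x=6, y=2), (x=7, y=3), (x=8, y=4), (x=9, y=5), (x=10, y=6), (x=9, y=7)
  Distance 10: (x=5, y=0), (x=0, y=1), (x=8, y=3), (x=9, y=4), (x=10, y=7)
  Distance 11: (x=8, y=2), (x=9, y=3)
  Distance 12: (x=9, y=2)
  Distance 13: (x=10, y=2)
  Distance 14: (x=10, y=1)
Total reachable: 60 (grid has 64 open cells total)

Answer: Reachable cells: 60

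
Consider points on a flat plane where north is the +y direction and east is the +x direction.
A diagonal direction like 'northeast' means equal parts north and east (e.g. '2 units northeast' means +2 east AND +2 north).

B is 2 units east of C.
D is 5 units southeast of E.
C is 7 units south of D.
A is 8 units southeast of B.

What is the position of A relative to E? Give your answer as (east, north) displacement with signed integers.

Answer: A is at (east=15, north=-20) relative to E.

Derivation:
Place E at the origin (east=0, north=0).
  D is 5 units southeast of E: delta (east=+5, north=-5); D at (east=5, north=-5).
  C is 7 units south of D: delta (east=+0, north=-7); C at (east=5, north=-12).
  B is 2 units east of C: delta (east=+2, north=+0); B at (east=7, north=-12).
  A is 8 units southeast of B: delta (east=+8, north=-8); A at (east=15, north=-20).
Therefore A relative to E: (east=15, north=-20).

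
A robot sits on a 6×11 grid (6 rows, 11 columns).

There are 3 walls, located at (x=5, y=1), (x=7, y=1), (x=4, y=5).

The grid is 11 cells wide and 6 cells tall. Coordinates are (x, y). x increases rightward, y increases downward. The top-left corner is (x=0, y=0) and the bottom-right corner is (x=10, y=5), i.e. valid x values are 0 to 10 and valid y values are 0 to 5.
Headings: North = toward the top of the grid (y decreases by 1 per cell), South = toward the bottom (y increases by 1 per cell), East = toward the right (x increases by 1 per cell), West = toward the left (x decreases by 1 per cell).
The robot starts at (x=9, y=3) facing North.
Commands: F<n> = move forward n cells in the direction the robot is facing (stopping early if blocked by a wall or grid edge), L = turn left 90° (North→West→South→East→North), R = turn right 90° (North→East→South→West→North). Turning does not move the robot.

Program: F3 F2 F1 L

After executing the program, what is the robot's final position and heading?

Start: (x=9, y=3), facing North
  F3: move forward 3, now at (x=9, y=0)
  F2: move forward 0/2 (blocked), now at (x=9, y=0)
  F1: move forward 0/1 (blocked), now at (x=9, y=0)
  L: turn left, now facing West
Final: (x=9, y=0), facing West

Answer: Final position: (x=9, y=0), facing West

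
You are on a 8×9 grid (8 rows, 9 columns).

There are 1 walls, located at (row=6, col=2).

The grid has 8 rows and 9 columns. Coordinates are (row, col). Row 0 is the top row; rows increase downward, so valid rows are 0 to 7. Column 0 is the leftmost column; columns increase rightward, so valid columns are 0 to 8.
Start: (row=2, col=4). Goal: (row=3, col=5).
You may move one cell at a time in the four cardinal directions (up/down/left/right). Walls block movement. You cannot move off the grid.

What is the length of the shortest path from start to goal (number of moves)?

BFS from (row=2, col=4) until reaching (row=3, col=5):
  Distance 0: (row=2, col=4)
  Distance 1: (row=1, col=4), (row=2, col=3), (row=2, col=5), (row=3, col=4)
  Distance 2: (row=0, col=4), (row=1, col=3), (row=1, col=5), (row=2, col=2), (row=2, col=6), (row=3, col=3), (row=3, col=5), (row=4, col=4)  <- goal reached here
One shortest path (2 moves): (row=2, col=4) -> (row=2, col=5) -> (row=3, col=5)

Answer: Shortest path length: 2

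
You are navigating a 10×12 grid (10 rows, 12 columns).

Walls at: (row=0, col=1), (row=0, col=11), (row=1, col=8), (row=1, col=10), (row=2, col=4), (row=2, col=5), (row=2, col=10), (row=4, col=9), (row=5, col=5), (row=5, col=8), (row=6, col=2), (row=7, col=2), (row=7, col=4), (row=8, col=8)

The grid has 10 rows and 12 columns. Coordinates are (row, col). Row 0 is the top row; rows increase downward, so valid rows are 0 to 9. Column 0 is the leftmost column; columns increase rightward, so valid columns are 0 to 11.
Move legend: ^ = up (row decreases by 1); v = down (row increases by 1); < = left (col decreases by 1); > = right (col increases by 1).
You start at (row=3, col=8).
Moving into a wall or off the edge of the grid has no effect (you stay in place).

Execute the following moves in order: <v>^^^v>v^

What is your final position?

Answer: Final position: (row=2, col=9)

Derivation:
Start: (row=3, col=8)
  < (left): (row=3, col=8) -> (row=3, col=7)
  v (down): (row=3, col=7) -> (row=4, col=7)
  > (right): (row=4, col=7) -> (row=4, col=8)
  ^ (up): (row=4, col=8) -> (row=3, col=8)
  ^ (up): (row=3, col=8) -> (row=2, col=8)
  ^ (up): blocked, stay at (row=2, col=8)
  v (down): (row=2, col=8) -> (row=3, col=8)
  > (right): (row=3, col=8) -> (row=3, col=9)
  v (down): blocked, stay at (row=3, col=9)
  ^ (up): (row=3, col=9) -> (row=2, col=9)
Final: (row=2, col=9)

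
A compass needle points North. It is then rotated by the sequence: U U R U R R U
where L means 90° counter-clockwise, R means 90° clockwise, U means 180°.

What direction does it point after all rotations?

Answer: Final heading: West

Derivation:
Start: North
  U (U-turn (180°)) -> South
  U (U-turn (180°)) -> North
  R (right (90° clockwise)) -> East
  U (U-turn (180°)) -> West
  R (right (90° clockwise)) -> North
  R (right (90° clockwise)) -> East
  U (U-turn (180°)) -> West
Final: West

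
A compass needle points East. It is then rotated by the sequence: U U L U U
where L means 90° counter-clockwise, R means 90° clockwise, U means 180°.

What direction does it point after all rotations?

Start: East
  U (U-turn (180°)) -> West
  U (U-turn (180°)) -> East
  L (left (90° counter-clockwise)) -> North
  U (U-turn (180°)) -> South
  U (U-turn (180°)) -> North
Final: North

Answer: Final heading: North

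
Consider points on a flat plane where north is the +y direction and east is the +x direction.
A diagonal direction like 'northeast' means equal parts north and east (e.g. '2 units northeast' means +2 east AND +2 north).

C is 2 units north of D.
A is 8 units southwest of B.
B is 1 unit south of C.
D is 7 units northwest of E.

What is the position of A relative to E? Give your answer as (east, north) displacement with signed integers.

Place E at the origin (east=0, north=0).
  D is 7 units northwest of E: delta (east=-7, north=+7); D at (east=-7, north=7).
  C is 2 units north of D: delta (east=+0, north=+2); C at (east=-7, north=9).
  B is 1 unit south of C: delta (east=+0, north=-1); B at (east=-7, north=8).
  A is 8 units southwest of B: delta (east=-8, north=-8); A at (east=-15, north=0).
Therefore A relative to E: (east=-15, north=0).

Answer: A is at (east=-15, north=0) relative to E.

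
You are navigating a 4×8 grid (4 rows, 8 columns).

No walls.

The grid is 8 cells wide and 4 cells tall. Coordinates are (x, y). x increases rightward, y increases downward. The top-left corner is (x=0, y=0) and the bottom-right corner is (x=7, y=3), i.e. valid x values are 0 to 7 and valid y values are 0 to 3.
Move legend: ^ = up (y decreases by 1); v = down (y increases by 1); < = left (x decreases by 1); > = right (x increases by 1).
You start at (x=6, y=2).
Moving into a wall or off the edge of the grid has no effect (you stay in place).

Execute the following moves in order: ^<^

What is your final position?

Answer: Final position: (x=5, y=0)

Derivation:
Start: (x=6, y=2)
  ^ (up): (x=6, y=2) -> (x=6, y=1)
  < (left): (x=6, y=1) -> (x=5, y=1)
  ^ (up): (x=5, y=1) -> (x=5, y=0)
Final: (x=5, y=0)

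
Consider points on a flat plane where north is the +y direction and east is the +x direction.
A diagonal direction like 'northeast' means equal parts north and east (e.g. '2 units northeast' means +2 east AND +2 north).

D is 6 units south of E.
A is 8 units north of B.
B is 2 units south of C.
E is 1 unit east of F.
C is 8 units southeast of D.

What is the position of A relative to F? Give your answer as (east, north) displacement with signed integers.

Answer: A is at (east=9, north=-8) relative to F.

Derivation:
Place F at the origin (east=0, north=0).
  E is 1 unit east of F: delta (east=+1, north=+0); E at (east=1, north=0).
  D is 6 units south of E: delta (east=+0, north=-6); D at (east=1, north=-6).
  C is 8 units southeast of D: delta (east=+8, north=-8); C at (east=9, north=-14).
  B is 2 units south of C: delta (east=+0, north=-2); B at (east=9, north=-16).
  A is 8 units north of B: delta (east=+0, north=+8); A at (east=9, north=-8).
Therefore A relative to F: (east=9, north=-8).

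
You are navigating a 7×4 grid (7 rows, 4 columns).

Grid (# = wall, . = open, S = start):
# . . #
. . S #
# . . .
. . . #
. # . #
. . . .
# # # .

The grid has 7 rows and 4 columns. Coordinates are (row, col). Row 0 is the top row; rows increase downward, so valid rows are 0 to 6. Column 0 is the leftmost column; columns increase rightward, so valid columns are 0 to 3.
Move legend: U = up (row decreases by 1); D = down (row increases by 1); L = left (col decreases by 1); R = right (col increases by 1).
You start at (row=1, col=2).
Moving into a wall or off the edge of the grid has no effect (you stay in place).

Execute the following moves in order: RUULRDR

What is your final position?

Answer: Final position: (row=1, col=2)

Derivation:
Start: (row=1, col=2)
  R (right): blocked, stay at (row=1, col=2)
  U (up): (row=1, col=2) -> (row=0, col=2)
  U (up): blocked, stay at (row=0, col=2)
  L (left): (row=0, col=2) -> (row=0, col=1)
  R (right): (row=0, col=1) -> (row=0, col=2)
  D (down): (row=0, col=2) -> (row=1, col=2)
  R (right): blocked, stay at (row=1, col=2)
Final: (row=1, col=2)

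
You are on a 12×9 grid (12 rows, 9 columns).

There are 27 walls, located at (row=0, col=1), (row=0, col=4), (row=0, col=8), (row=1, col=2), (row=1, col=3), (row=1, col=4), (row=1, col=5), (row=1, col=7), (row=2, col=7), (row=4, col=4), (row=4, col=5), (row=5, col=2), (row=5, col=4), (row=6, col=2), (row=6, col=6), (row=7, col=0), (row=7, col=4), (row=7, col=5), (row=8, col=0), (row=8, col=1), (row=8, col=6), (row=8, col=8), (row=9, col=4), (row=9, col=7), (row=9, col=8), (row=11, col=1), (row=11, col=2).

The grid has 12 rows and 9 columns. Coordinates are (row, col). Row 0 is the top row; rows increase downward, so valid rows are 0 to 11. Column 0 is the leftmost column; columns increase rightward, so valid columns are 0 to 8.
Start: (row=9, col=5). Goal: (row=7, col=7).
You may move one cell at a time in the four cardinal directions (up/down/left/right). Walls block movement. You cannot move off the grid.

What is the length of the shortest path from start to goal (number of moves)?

Answer: Shortest path length: 12

Derivation:
BFS from (row=9, col=5) until reaching (row=7, col=7):
  Distance 0: (row=9, col=5)
  Distance 1: (row=8, col=5), (row=9, col=6), (row=10, col=5)
  Distance 2: (row=8, col=4), (row=10, col=4), (row=10, col=6), (row=11, col=5)
  Distance 3: (row=8, col=3), (row=10, col=3), (row=10, col=7), (row=11, col=4), (row=11, col=6)
  Distance 4: (row=7, col=3), (row=8, col=2), (row=9, col=3), (row=10, col=2), (row=10, col=8), (row=11, col=3), (row=11, col=7)
  Distance 5: (row=6, col=3), (row=7, col=2), (row=9, col=2), (row=10, col=1), (row=11, col=8)
  Distance 6: (row=5, col=3), (row=6, col=4), (row=7, col=1), (row=9, col=1), (row=10, col=0)
  Distance 7: (row=4, col=3), (row=6, col=1), (row=6, col=5), (row=9, col=0), (row=11, col=0)
  Distance 8: (row=3, col=3), (row=4, col=2), (row=5, col=1), (row=5, col=5), (row=6, col=0)
  Distance 9: (row=2, col=3), (row=3, col=2), (row=3, col=4), (row=4, col=1), (row=5, col=0), (row=5, col=6)
  Distance 10: (row=2, col=2), (row=2, col=4), (row=3, col=1), (row=3, col=5), (row=4, col=0), (row=4, col=6), (row=5, col=7)
  Distance 11: (row=2, col=1), (row=2, col=5), (row=3, col=0), (row=3, col=6), (row=4, col=7), (row=5, col=8), (row=6, col=7)
  Distance 12: (row=1, col=1), (row=2, col=0), (row=2, col=6), (row=3, col=7), (row=4, col=8), (row=6, col=8), (row=7, col=7)  <- goal reached here
One shortest path (12 moves): (row=9, col=5) -> (row=8, col=5) -> (row=8, col=4) -> (row=8, col=3) -> (row=7, col=3) -> (row=6, col=3) -> (row=6, col=4) -> (row=6, col=5) -> (row=5, col=5) -> (row=5, col=6) -> (row=5, col=7) -> (row=6, col=7) -> (row=7, col=7)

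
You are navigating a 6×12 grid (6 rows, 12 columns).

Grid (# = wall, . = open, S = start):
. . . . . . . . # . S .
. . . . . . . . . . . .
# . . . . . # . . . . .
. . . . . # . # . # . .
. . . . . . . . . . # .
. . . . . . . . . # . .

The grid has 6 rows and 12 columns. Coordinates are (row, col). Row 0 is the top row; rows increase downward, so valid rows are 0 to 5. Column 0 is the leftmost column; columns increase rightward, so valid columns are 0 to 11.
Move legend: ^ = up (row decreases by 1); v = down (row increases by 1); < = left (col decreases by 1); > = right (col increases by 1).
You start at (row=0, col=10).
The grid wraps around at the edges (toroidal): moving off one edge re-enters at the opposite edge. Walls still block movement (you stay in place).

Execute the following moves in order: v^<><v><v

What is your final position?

Answer: Final position: (row=2, col=9)

Derivation:
Start: (row=0, col=10)
  v (down): (row=0, col=10) -> (row=1, col=10)
  ^ (up): (row=1, col=10) -> (row=0, col=10)
  < (left): (row=0, col=10) -> (row=0, col=9)
  > (right): (row=0, col=9) -> (row=0, col=10)
  < (left): (row=0, col=10) -> (row=0, col=9)
  v (down): (row=0, col=9) -> (row=1, col=9)
  > (right): (row=1, col=9) -> (row=1, col=10)
  < (left): (row=1, col=10) -> (row=1, col=9)
  v (down): (row=1, col=9) -> (row=2, col=9)
Final: (row=2, col=9)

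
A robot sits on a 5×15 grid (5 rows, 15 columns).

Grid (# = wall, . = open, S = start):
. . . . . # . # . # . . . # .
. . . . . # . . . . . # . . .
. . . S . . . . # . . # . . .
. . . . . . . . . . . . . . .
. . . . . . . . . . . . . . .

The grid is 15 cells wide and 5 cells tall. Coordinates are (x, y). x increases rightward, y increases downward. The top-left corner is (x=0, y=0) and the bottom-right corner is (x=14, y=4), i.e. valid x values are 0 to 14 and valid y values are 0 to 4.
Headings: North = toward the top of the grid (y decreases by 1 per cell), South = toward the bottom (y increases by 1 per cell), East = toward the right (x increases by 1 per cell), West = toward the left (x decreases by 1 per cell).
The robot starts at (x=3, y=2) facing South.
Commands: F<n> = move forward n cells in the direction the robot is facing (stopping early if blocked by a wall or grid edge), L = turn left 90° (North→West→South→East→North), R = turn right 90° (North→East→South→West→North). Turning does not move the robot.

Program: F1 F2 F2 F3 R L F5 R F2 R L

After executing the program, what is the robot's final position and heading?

Answer: Final position: (x=1, y=4), facing West

Derivation:
Start: (x=3, y=2), facing South
  F1: move forward 1, now at (x=3, y=3)
  F2: move forward 1/2 (blocked), now at (x=3, y=4)
  F2: move forward 0/2 (blocked), now at (x=3, y=4)
  F3: move forward 0/3 (blocked), now at (x=3, y=4)
  R: turn right, now facing West
  L: turn left, now facing South
  F5: move forward 0/5 (blocked), now at (x=3, y=4)
  R: turn right, now facing West
  F2: move forward 2, now at (x=1, y=4)
  R: turn right, now facing North
  L: turn left, now facing West
Final: (x=1, y=4), facing West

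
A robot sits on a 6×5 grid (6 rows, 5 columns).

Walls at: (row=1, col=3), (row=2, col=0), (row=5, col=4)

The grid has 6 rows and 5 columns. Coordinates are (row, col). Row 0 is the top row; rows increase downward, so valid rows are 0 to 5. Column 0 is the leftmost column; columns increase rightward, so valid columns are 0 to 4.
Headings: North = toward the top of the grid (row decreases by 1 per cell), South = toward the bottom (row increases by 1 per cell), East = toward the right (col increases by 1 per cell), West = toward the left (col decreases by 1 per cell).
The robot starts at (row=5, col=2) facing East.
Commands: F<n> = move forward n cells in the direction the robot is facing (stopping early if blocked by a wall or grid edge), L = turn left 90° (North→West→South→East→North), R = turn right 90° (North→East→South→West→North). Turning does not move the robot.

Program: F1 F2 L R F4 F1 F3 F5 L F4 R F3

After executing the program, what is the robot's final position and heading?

Answer: Final position: (row=2, col=4), facing East

Derivation:
Start: (row=5, col=2), facing East
  F1: move forward 1, now at (row=5, col=3)
  F2: move forward 0/2 (blocked), now at (row=5, col=3)
  L: turn left, now facing North
  R: turn right, now facing East
  F4: move forward 0/4 (blocked), now at (row=5, col=3)
  F1: move forward 0/1 (blocked), now at (row=5, col=3)
  F3: move forward 0/3 (blocked), now at (row=5, col=3)
  F5: move forward 0/5 (blocked), now at (row=5, col=3)
  L: turn left, now facing North
  F4: move forward 3/4 (blocked), now at (row=2, col=3)
  R: turn right, now facing East
  F3: move forward 1/3 (blocked), now at (row=2, col=4)
Final: (row=2, col=4), facing East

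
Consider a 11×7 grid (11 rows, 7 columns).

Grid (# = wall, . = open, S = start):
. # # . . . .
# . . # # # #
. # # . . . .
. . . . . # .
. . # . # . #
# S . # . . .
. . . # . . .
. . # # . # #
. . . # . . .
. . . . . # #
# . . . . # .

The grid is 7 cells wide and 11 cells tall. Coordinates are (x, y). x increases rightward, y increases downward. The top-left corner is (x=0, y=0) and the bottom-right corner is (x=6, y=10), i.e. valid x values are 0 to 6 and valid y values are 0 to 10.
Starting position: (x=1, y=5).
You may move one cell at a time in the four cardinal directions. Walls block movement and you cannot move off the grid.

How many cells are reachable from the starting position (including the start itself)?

BFS flood-fill from (x=1, y=5):
  Distance 0: (x=1, y=5)
  Distance 1: (x=1, y=4), (x=2, y=5), (x=1, y=6)
  Distance 2: (x=1, y=3), (x=0, y=4), (x=0, y=6), (x=2, y=6), (x=1, y=7)
  Distance 3: (x=0, y=3), (x=2, y=3), (x=0, y=7), (x=1, y=8)
  Distance 4: (x=0, y=2), (x=3, y=3), (x=0, y=8), (x=2, y=8), (x=1, y=9)
  Distance 5: (x=3, y=2), (x=4, y=3), (x=3, y=4), (x=0, y=9), (x=2, y=9), (x=1, y=10)
  Distance 6: (x=4, y=2), (x=3, y=9), (x=2, y=10)
  Distance 7: (x=5, y=2), (x=4, y=9), (x=3, y=10)
  Distance 8: (x=6, y=2), (x=4, y=8), (x=4, y=10)
  Distance 9: (x=6, y=3), (x=4, y=7), (x=5, y=8)
  Distance 10: (x=4, y=6), (x=6, y=8)
  Distance 11: (x=4, y=5), (x=5, y=6)
  Distance 12: (x=5, y=5), (x=6, y=6)
  Distance 13: (x=5, y=4), (x=6, y=5)
Total reachable: 44 (grid has 52 open cells total)

Answer: Reachable cells: 44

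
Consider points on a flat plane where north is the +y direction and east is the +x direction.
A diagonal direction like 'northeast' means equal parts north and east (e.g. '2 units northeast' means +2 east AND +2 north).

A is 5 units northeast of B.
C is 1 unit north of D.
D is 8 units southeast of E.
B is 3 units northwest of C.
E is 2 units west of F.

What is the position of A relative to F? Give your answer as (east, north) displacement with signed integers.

Answer: A is at (east=8, north=1) relative to F.

Derivation:
Place F at the origin (east=0, north=0).
  E is 2 units west of F: delta (east=-2, north=+0); E at (east=-2, north=0).
  D is 8 units southeast of E: delta (east=+8, north=-8); D at (east=6, north=-8).
  C is 1 unit north of D: delta (east=+0, north=+1); C at (east=6, north=-7).
  B is 3 units northwest of C: delta (east=-3, north=+3); B at (east=3, north=-4).
  A is 5 units northeast of B: delta (east=+5, north=+5); A at (east=8, north=1).
Therefore A relative to F: (east=8, north=1).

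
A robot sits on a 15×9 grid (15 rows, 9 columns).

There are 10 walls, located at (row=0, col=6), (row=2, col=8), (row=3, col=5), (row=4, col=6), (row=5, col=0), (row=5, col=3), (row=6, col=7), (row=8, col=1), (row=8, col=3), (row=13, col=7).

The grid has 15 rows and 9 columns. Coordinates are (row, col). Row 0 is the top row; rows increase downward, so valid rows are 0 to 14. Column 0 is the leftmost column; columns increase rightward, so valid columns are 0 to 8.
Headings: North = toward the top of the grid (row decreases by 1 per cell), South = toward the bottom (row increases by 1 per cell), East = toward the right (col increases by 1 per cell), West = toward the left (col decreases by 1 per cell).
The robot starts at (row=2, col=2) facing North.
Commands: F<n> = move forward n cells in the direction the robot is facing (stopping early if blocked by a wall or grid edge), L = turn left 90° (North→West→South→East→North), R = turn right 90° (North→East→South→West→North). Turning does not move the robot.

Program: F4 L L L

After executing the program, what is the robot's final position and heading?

Start: (row=2, col=2), facing North
  F4: move forward 2/4 (blocked), now at (row=0, col=2)
  L: turn left, now facing West
  L: turn left, now facing South
  L: turn left, now facing East
Final: (row=0, col=2), facing East

Answer: Final position: (row=0, col=2), facing East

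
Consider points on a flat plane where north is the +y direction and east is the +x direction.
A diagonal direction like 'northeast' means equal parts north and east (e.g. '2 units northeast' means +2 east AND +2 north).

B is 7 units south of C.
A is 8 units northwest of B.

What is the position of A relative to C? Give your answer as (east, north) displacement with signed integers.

Place C at the origin (east=0, north=0).
  B is 7 units south of C: delta (east=+0, north=-7); B at (east=0, north=-7).
  A is 8 units northwest of B: delta (east=-8, north=+8); A at (east=-8, north=1).
Therefore A relative to C: (east=-8, north=1).

Answer: A is at (east=-8, north=1) relative to C.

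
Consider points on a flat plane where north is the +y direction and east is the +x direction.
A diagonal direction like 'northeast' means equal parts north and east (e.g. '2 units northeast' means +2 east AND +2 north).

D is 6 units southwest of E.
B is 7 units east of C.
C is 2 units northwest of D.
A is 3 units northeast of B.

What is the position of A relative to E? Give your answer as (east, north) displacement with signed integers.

Place E at the origin (east=0, north=0).
  D is 6 units southwest of E: delta (east=-6, north=-6); D at (east=-6, north=-6).
  C is 2 units northwest of D: delta (east=-2, north=+2); C at (east=-8, north=-4).
  B is 7 units east of C: delta (east=+7, north=+0); B at (east=-1, north=-4).
  A is 3 units northeast of B: delta (east=+3, north=+3); A at (east=2, north=-1).
Therefore A relative to E: (east=2, north=-1).

Answer: A is at (east=2, north=-1) relative to E.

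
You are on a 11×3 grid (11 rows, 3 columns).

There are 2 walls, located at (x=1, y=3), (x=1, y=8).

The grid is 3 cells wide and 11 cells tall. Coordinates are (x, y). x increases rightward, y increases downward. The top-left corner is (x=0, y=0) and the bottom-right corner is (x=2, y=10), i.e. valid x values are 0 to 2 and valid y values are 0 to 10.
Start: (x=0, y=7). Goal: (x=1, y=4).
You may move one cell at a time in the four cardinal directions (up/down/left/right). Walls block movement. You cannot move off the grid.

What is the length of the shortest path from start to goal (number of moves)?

BFS from (x=0, y=7) until reaching (x=1, y=4):
  Distance 0: (x=0, y=7)
  Distance 1: (x=0, y=6), (x=1, y=7), (x=0, y=8)
  Distance 2: (x=0, y=5), (x=1, y=6), (x=2, y=7), (x=0, y=9)
  Distance 3: (x=0, y=4), (x=1, y=5), (x=2, y=6), (x=2, y=8), (x=1, y=9), (x=0, y=10)
  Distance 4: (x=0, y=3), (x=1, y=4), (x=2, y=5), (x=2, y=9), (x=1, y=10)  <- goal reached here
One shortest path (4 moves): (x=0, y=7) -> (x=1, y=7) -> (x=1, y=6) -> (x=1, y=5) -> (x=1, y=4)

Answer: Shortest path length: 4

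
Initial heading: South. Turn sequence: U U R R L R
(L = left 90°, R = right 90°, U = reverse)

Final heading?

Start: South
  U (U-turn (180°)) -> North
  U (U-turn (180°)) -> South
  R (right (90° clockwise)) -> West
  R (right (90° clockwise)) -> North
  L (left (90° counter-clockwise)) -> West
  R (right (90° clockwise)) -> North
Final: North

Answer: Final heading: North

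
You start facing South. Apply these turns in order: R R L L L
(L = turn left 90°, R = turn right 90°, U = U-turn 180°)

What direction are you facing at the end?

Start: South
  R (right (90° clockwise)) -> West
  R (right (90° clockwise)) -> North
  L (left (90° counter-clockwise)) -> West
  L (left (90° counter-clockwise)) -> South
  L (left (90° counter-clockwise)) -> East
Final: East

Answer: Final heading: East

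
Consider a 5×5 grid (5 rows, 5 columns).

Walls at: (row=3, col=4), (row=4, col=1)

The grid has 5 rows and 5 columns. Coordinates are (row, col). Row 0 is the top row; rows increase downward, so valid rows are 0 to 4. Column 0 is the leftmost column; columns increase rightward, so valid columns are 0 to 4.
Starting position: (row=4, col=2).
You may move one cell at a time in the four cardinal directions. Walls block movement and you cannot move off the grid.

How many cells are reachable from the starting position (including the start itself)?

BFS flood-fill from (row=4, col=2):
  Distance 0: (row=4, col=2)
  Distance 1: (row=3, col=2), (row=4, col=3)
  Distance 2: (row=2, col=2), (row=3, col=1), (row=3, col=3), (row=4, col=4)
  Distance 3: (row=1, col=2), (row=2, col=1), (row=2, col=3), (row=3, col=0)
  Distance 4: (row=0, col=2), (row=1, col=1), (row=1, col=3), (row=2, col=0), (row=2, col=4), (row=4, col=0)
  Distance 5: (row=0, col=1), (row=0, col=3), (row=1, col=0), (row=1, col=4)
  Distance 6: (row=0, col=0), (row=0, col=4)
Total reachable: 23 (grid has 23 open cells total)

Answer: Reachable cells: 23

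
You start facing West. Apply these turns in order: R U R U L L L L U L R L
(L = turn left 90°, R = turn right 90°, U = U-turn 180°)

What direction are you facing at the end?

Start: West
  R (right (90° clockwise)) -> North
  U (U-turn (180°)) -> South
  R (right (90° clockwise)) -> West
  U (U-turn (180°)) -> East
  L (left (90° counter-clockwise)) -> North
  L (left (90° counter-clockwise)) -> West
  L (left (90° counter-clockwise)) -> South
  L (left (90° counter-clockwise)) -> East
  U (U-turn (180°)) -> West
  L (left (90° counter-clockwise)) -> South
  R (right (90° clockwise)) -> West
  L (left (90° counter-clockwise)) -> South
Final: South

Answer: Final heading: South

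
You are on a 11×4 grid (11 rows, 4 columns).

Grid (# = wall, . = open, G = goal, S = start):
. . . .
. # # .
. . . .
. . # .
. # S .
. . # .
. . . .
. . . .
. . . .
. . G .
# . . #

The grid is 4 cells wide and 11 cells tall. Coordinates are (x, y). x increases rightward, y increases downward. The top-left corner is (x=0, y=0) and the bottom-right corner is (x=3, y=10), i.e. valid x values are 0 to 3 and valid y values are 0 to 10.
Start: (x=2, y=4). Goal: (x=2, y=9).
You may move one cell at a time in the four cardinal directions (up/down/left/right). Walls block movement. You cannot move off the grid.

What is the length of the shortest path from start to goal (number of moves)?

BFS from (x=2, y=4) until reaching (x=2, y=9):
  Distance 0: (x=2, y=4)
  Distance 1: (x=3, y=4)
  Distance 2: (x=3, y=3), (x=3, y=5)
  Distance 3: (x=3, y=2), (x=3, y=6)
  Distance 4: (x=3, y=1), (x=2, y=2), (x=2, y=6), (x=3, y=7)
  Distance 5: (x=3, y=0), (x=1, y=2), (x=1, y=6), (x=2, y=7), (x=3, y=8)
  Distance 6: (x=2, y=0), (x=0, y=2), (x=1, y=3), (x=1, y=5), (x=0, y=6), (x=1, y=7), (x=2, y=8), (x=3, y=9)
  Distance 7: (x=1, y=0), (x=0, y=1), (x=0, y=3), (x=0, y=5), (x=0, y=7), (x=1, y=8), (x=2, y=9)  <- goal reached here
One shortest path (7 moves): (x=2, y=4) -> (x=3, y=4) -> (x=3, y=5) -> (x=3, y=6) -> (x=2, y=6) -> (x=2, y=7) -> (x=2, y=8) -> (x=2, y=9)

Answer: Shortest path length: 7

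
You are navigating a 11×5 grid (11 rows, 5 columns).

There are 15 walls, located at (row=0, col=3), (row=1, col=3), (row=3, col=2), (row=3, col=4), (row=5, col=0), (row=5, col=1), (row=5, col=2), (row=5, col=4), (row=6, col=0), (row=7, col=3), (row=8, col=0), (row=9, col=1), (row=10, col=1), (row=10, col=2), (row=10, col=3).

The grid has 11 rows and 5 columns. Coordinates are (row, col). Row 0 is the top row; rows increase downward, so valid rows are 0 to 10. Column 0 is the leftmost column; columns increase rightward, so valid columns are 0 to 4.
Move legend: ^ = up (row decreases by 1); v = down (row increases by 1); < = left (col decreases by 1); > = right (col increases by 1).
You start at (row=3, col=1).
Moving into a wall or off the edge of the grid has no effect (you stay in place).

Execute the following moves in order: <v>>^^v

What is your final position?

Answer: Final position: (row=4, col=2)

Derivation:
Start: (row=3, col=1)
  < (left): (row=3, col=1) -> (row=3, col=0)
  v (down): (row=3, col=0) -> (row=4, col=0)
  > (right): (row=4, col=0) -> (row=4, col=1)
  > (right): (row=4, col=1) -> (row=4, col=2)
  ^ (up): blocked, stay at (row=4, col=2)
  ^ (up): blocked, stay at (row=4, col=2)
  v (down): blocked, stay at (row=4, col=2)
Final: (row=4, col=2)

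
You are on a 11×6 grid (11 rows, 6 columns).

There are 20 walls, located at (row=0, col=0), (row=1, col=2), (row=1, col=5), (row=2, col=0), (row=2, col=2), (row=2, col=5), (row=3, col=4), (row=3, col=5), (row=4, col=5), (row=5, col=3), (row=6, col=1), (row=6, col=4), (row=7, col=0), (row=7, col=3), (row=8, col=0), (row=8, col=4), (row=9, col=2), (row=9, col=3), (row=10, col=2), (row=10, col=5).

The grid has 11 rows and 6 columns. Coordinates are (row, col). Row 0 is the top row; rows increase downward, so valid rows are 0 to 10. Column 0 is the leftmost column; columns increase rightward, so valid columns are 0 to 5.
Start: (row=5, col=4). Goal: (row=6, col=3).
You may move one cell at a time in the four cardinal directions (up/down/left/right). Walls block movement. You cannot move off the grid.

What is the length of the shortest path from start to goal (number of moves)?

Answer: Shortest path length: 6

Derivation:
BFS from (row=5, col=4) until reaching (row=6, col=3):
  Distance 0: (row=5, col=4)
  Distance 1: (row=4, col=4), (row=5, col=5)
  Distance 2: (row=4, col=3), (row=6, col=5)
  Distance 3: (row=3, col=3), (row=4, col=2), (row=7, col=5)
  Distance 4: (row=2, col=3), (row=3, col=2), (row=4, col=1), (row=5, col=2), (row=7, col=4), (row=8, col=5)
  Distance 5: (row=1, col=3), (row=2, col=4), (row=3, col=1), (row=4, col=0), (row=5, col=1), (row=6, col=2), (row=9, col=5)
  Distance 6: (row=0, col=3), (row=1, col=4), (row=2, col=1), (row=3, col=0), (row=5, col=0), (row=6, col=3), (row=7, col=2), (row=9, col=4)  <- goal reached here
One shortest path (6 moves): (row=5, col=4) -> (row=4, col=4) -> (row=4, col=3) -> (row=4, col=2) -> (row=5, col=2) -> (row=6, col=2) -> (row=6, col=3)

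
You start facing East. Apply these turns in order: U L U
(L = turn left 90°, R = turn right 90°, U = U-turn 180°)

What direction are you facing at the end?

Start: East
  U (U-turn (180°)) -> West
  L (left (90° counter-clockwise)) -> South
  U (U-turn (180°)) -> North
Final: North

Answer: Final heading: North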